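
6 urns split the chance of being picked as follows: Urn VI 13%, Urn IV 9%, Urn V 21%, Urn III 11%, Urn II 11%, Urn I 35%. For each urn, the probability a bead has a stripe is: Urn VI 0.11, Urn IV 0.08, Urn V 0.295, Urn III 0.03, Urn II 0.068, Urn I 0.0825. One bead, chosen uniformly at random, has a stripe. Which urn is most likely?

Urn V

Unnormalized posteriors (prior × likelihood):
  Urn VI: 0.13 × 0.11 = 0.0143
  Urn IV: 0.09 × 0.08 = 0.0072
  Urn V: 0.21 × 0.295 = 0.06195
  Urn III: 0.11 × 0.03 = 0.0033
  Urn II: 0.11 × 0.068 = 0.00748
  Urn I: 0.35 × 0.0825 = 0.028875
Normalizing constant = 0.123105.
Largest term belongs to Urn V, so Urn V is most probable.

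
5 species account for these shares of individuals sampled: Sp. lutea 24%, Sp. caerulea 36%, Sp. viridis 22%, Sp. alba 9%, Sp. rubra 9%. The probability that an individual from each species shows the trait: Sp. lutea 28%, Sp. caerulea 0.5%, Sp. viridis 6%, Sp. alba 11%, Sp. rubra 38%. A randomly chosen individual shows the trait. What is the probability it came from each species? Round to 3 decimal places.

Sp. lutea 0.532, Sp. caerulea 0.014, Sp. viridis 0.105, Sp. alba 0.078, Sp. rubra 0.271

Compute prior × likelihood for every hypothesis:
  Sp. lutea: 0.24 × 0.28 = 0.0672
  Sp. caerulea: 0.36 × 0.005 = 0.0018
  Sp. viridis: 0.22 × 0.06 = 0.0132
  Sp. alba: 0.09 × 0.11 = 0.0099
  Sp. rubra: 0.09 × 0.38 = 0.0342
Normalizing constant = 0.1263.
P(Sp. lutea | trait) = 0.0672/0.1263 ≈ 0.532
P(Sp. caerulea | trait) = 0.0018/0.1263 ≈ 0.014
P(Sp. viridis | trait) = 0.0132/0.1263 ≈ 0.105
P(Sp. alba | trait) = 0.0099/0.1263 ≈ 0.078
P(Sp. rubra | trait) = 0.0342/0.1263 ≈ 0.271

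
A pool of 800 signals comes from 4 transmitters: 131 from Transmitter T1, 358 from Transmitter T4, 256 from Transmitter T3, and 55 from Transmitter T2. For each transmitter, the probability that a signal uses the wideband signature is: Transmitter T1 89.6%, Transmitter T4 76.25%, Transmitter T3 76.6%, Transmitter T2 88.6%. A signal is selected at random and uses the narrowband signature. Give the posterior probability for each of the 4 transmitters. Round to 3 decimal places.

Transmitter T1 0.083, Transmitter T4 0.516, Transmitter T3 0.363, Transmitter T2 0.038

Taking complements, P(narrowband | each) = Transmitter T1 0.104, Transmitter T4 0.2375, Transmitter T3 0.234, Transmitter T2 0.114.
Prior × likelihood for each hypothesis:
  Transmitter T1: 0.16375 × 0.104 = 0.01703
  Transmitter T4: 0.4475 × 0.2375 = 0.10628125
  Transmitter T3: 0.32 × 0.234 = 0.07488
  Transmitter T2: 0.06875 × 0.114 = 0.0078375
Normalizing constant = 0.20602875.
P(Transmitter T1 | narrowband) = 0.01703/0.20602875 ≈ 0.083
P(Transmitter T4 | narrowband) = 0.10628125/0.20602875 ≈ 0.516
P(Transmitter T3 | narrowband) = 0.07488/0.20602875 ≈ 0.363
P(Transmitter T2 | narrowband) = 0.0078375/0.20602875 ≈ 0.038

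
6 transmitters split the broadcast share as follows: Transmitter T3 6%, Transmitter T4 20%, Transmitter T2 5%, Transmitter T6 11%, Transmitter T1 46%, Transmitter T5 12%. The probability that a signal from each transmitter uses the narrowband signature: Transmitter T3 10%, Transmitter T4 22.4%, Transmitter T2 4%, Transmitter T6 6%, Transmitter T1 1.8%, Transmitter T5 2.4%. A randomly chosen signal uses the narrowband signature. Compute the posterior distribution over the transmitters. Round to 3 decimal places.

Unnormalized posteriors (prior × likelihood):
  Transmitter T3: 0.06 × 0.1 = 0.006
  Transmitter T4: 0.2 × 0.224 = 0.0448
  Transmitter T2: 0.05 × 0.04 = 0.002
  Transmitter T6: 0.11 × 0.06 = 0.0066
  Transmitter T1: 0.46 × 0.018 = 0.00828
  Transmitter T5: 0.12 × 0.024 = 0.00288
Sum = 0.07056.
P(Transmitter T3 | narrowband) = 0.006/0.07056 ≈ 0.085
P(Transmitter T4 | narrowband) = 0.0448/0.07056 ≈ 0.635
P(Transmitter T2 | narrowband) = 0.002/0.07056 ≈ 0.028
P(Transmitter T6 | narrowband) = 0.0066/0.07056 ≈ 0.094
P(Transmitter T1 | narrowband) = 0.00828/0.07056 ≈ 0.117
P(Transmitter T5 | narrowband) = 0.00288/0.07056 ≈ 0.041
(Check: 0.085+0.635+0.028+0.094+0.117+0.041 = 1.000.)

Transmitter T3 0.085, Transmitter T4 0.635, Transmitter T2 0.028, Transmitter T6 0.094, Transmitter T1 0.117, Transmitter T5 0.041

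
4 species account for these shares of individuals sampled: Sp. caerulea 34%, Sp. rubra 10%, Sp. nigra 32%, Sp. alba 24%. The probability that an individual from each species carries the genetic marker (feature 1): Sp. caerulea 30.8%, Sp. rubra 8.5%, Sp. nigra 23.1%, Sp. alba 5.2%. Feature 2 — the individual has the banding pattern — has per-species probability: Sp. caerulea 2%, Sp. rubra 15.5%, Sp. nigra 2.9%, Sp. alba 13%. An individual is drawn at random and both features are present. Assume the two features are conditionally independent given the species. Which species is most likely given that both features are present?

Sp. nigra

Unnormalized posteriors (prior × likelihood):
  Sp. caerulea: 0.34 × 0.308 × 0.02 = 0.0020944
  Sp. rubra: 0.1 × 0.085 × 0.155 = 0.0013175
  Sp. nigra: 0.32 × 0.231 × 0.029 = 0.00214368
  Sp. alba: 0.24 × 0.052 × 0.13 = 0.0016224
Sum = 0.00717798.
Largest term belongs to Sp. nigra, so Sp. nigra is most probable.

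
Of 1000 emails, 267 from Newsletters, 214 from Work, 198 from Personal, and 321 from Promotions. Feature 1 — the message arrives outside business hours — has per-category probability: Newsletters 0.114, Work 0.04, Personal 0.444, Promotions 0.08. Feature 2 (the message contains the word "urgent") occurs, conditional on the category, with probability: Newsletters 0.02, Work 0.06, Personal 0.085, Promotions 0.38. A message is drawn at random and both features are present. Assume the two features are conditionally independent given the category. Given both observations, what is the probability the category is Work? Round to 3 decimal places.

Prior × likelihood for each hypothesis:
  Newsletters: 0.267 × 0.114 × 0.02 = 0.00060876
  Work: 0.214 × 0.04 × 0.06 = 0.0005136
  Personal: 0.198 × 0.444 × 0.085 = 0.00747252
  Promotions: 0.321 × 0.08 × 0.38 = 0.0097584
Sum = 0.01835328.
P(Work | evidence) = 0.0005136 / 0.01835328 ≈ 0.028.

0.028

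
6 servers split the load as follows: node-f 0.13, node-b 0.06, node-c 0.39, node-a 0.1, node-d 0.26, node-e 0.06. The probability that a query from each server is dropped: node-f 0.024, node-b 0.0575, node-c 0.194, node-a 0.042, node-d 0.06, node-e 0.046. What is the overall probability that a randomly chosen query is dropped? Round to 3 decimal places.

0.105

Unnormalized posteriors (prior × likelihood):
  node-f: 0.13 × 0.024 = 0.00312
  node-b: 0.06 × 0.0575 = 0.00345
  node-c: 0.39 × 0.194 = 0.07566
  node-a: 0.1 × 0.042 = 0.0042
  node-d: 0.26 × 0.06 = 0.0156
  node-e: 0.06 × 0.046 = 0.00276
P(dropped) = 0.00312 + 0.00345 + 0.07566 + 0.0042 + 0.0156 + 0.00276 = 0.10479 → 0.105.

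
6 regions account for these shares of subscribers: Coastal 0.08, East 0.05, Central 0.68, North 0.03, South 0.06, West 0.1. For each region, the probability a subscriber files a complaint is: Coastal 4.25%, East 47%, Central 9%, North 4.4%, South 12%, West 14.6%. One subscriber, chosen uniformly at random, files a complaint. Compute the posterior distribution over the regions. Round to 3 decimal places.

Coastal 0.031, East 0.211, Central 0.550, North 0.012, South 0.065, West 0.131

Compute prior × likelihood for every hypothesis:
  Coastal: 0.08 × 0.0425 = 0.0034
  East: 0.05 × 0.47 = 0.0235
  Central: 0.68 × 0.09 = 0.0612
  North: 0.03 × 0.044 = 0.00132
  South: 0.06 × 0.12 = 0.0072
  West: 0.1 × 0.146 = 0.0146
Normalizing constant = 0.11122.
P(Coastal | complaint) = 0.0034/0.11122 ≈ 0.031
P(East | complaint) = 0.0235/0.11122 ≈ 0.211
P(Central | complaint) = 0.0612/0.11122 ≈ 0.550
P(North | complaint) = 0.00132/0.11122 ≈ 0.012
P(South | complaint) = 0.0072/0.11122 ≈ 0.065
P(West | complaint) = 0.0146/0.11122 ≈ 0.131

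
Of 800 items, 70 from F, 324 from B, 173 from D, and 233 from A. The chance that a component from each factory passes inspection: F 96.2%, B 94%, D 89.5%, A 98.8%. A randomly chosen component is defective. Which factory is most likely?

B

Taking complements, P(defective | each) = F 0.038, B 0.06, D 0.105, A 0.012.
Prior × likelihood for each hypothesis:
  F: 0.0875 × 0.038 = 0.003325
  B: 0.405 × 0.06 = 0.0243
  D: 0.21625 × 0.105 = 0.02270625
  A: 0.29125 × 0.012 = 0.003495
Normalizing constant = 0.05382625.
Largest term belongs to B, so B is most probable.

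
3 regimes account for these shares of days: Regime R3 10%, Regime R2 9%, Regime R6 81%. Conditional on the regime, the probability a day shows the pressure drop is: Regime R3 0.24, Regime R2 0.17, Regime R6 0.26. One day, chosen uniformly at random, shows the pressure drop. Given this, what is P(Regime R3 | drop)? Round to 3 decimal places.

Unnormalized posteriors (prior × likelihood):
  Regime R3: 0.1 × 0.24 = 0.024
  Regime R2: 0.09 × 0.17 = 0.0153
  Regime R6: 0.81 × 0.26 = 0.2106
Normalizing constant = 0.2499.
P(Regime R3 | evidence) = 0.024 / 0.2499 ≈ 0.096.

0.096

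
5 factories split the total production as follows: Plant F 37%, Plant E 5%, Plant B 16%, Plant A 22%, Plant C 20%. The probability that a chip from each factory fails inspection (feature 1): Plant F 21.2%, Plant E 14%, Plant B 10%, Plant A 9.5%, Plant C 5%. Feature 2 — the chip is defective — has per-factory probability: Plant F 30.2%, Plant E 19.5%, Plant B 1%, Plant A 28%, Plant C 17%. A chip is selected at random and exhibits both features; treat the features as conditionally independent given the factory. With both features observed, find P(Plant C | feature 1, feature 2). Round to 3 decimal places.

Prior × likelihood for each hypothesis:
  Plant F: 0.37 × 0.212 × 0.302 = 0.02368888
  Plant E: 0.05 × 0.14 × 0.195 = 0.001365
  Plant B: 0.16 × 0.1 × 0.01 = 0.00016
  Plant A: 0.22 × 0.095 × 0.28 = 0.005852
  Plant C: 0.2 × 0.05 × 0.17 = 0.0017
Sum = 0.03276588.
P(Plant C | evidence) = 0.0017 / 0.03276588 ≈ 0.052.

0.052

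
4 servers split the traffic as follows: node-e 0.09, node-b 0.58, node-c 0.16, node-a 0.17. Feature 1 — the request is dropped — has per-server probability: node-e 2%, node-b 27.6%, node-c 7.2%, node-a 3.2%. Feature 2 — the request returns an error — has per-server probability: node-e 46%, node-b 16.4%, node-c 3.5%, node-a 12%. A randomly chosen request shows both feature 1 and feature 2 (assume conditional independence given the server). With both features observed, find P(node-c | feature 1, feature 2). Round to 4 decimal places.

0.0143

Unnormalized posteriors (prior × likelihood):
  node-e: 0.09 × 0.02 × 0.46 = 0.000828
  node-b: 0.58 × 0.276 × 0.164 = 0.02625312
  node-c: 0.16 × 0.072 × 0.035 = 0.0004032
  node-a: 0.17 × 0.032 × 0.12 = 0.0006528
Sum = 0.02813712.
P(node-c | evidence) = 0.0004032 / 0.02813712 ≈ 0.0143.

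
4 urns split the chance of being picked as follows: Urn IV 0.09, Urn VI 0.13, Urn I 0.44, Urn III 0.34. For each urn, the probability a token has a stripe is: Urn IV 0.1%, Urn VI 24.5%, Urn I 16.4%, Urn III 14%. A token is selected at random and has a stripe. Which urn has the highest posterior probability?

By Bayes' rule, posterior ∝ prior × likelihood:
  Urn IV: 0.09 × 0.001 = 0.00009
  Urn VI: 0.13 × 0.245 = 0.03185
  Urn I: 0.44 × 0.164 = 0.07216
  Urn III: 0.34 × 0.14 = 0.0476
Total = 0.1517.
Largest term belongs to Urn I, so Urn I is most probable.

Urn I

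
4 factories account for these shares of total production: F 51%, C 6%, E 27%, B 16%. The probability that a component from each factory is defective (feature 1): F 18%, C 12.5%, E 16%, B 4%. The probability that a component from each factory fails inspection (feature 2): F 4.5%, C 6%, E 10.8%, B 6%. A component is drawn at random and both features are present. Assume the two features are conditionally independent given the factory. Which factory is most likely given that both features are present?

E

Prior × likelihood for each hypothesis:
  F: 0.51 × 0.18 × 0.045 = 0.004131
  C: 0.06 × 0.125 × 0.06 = 0.00045
  E: 0.27 × 0.16 × 0.108 = 0.0046656
  B: 0.16 × 0.04 × 0.06 = 0.000384
Sum = 0.0096306.
Largest term belongs to E, so E is most probable.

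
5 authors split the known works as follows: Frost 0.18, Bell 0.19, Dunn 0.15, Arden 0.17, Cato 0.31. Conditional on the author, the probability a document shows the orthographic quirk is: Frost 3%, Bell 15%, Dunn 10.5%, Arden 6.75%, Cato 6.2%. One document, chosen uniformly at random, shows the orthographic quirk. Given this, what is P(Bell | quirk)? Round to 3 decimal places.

0.355

Unnormalized posteriors (prior × likelihood):
  Frost: 0.18 × 0.03 = 0.0054
  Bell: 0.19 × 0.15 = 0.0285
  Dunn: 0.15 × 0.105 = 0.01575
  Arden: 0.17 × 0.0675 = 0.011475
  Cato: 0.31 × 0.062 = 0.01922
Normalizing constant = 0.080345.
P(Bell | evidence) = 0.0285 / 0.080345 ≈ 0.355.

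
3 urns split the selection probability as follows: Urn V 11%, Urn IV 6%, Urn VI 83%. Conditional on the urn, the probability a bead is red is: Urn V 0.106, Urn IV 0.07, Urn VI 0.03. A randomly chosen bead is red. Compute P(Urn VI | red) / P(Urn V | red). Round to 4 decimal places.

2.1355

By Bayes' rule, posterior ∝ prior × likelihood:
  Urn V: 0.11 × 0.106 = 0.01166
  Urn IV: 0.06 × 0.07 = 0.0042
  Urn VI: 0.83 × 0.03 = 0.0249
Normalizing constant = 0.04076.
The ratio is 0.0249 / 0.01166 (the normalizer cancels) = 2.1355.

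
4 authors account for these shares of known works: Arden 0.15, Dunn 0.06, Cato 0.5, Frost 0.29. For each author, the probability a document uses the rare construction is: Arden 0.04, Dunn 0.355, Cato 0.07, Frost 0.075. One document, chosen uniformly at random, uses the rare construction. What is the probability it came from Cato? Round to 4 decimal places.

Unnormalized posteriors (prior × likelihood):
  Arden: 0.15 × 0.04 = 0.006
  Dunn: 0.06 × 0.355 = 0.0213
  Cato: 0.5 × 0.07 = 0.035
  Frost: 0.29 × 0.075 = 0.02175
Total = 0.08405.
P(Cato | evidence) = 0.035 / 0.08405 ≈ 0.4164.

0.4164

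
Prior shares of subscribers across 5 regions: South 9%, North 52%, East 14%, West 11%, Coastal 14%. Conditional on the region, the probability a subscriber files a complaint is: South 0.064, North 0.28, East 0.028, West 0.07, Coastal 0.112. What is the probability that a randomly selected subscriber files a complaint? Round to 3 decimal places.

0.179

Compute prior × likelihood for every hypothesis:
  South: 0.09 × 0.064 = 0.00576
  North: 0.52 × 0.28 = 0.1456
  East: 0.14 × 0.028 = 0.00392
  West: 0.11 × 0.07 = 0.0077
  Coastal: 0.14 × 0.112 = 0.01568
P(complaint) = 0.00576 + 0.1456 + 0.00392 + 0.0077 + 0.01568 = 0.17866 → 0.179.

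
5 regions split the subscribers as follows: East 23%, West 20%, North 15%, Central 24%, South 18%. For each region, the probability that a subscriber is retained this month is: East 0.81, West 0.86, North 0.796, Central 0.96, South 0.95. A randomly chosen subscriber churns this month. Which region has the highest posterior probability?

East

Taking complements, P(churn | each) = East 0.19, West 0.14, North 0.204, Central 0.04, South 0.05.
Unnormalized posteriors (prior × likelihood):
  East: 0.23 × 0.19 = 0.0437
  West: 0.2 × 0.14 = 0.028
  North: 0.15 × 0.204 = 0.0306
  Central: 0.24 × 0.04 = 0.0096
  South: 0.18 × 0.05 = 0.009
Total = 0.1209.
Largest term belongs to East, so East is most probable.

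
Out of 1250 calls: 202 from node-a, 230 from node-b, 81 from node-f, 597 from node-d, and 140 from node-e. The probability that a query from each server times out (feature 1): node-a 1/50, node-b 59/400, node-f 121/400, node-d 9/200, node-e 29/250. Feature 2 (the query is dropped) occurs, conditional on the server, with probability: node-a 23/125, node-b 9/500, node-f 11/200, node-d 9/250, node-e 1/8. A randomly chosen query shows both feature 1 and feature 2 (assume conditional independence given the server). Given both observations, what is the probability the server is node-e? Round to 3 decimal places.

0.356

Compute prior × likelihood for every hypothesis:
  node-a: 0.1616 × 0.02 × 0.184 = 0.000594688
  node-b: 0.184 × 0.1475 × 0.018 = 0.00048852
  node-f: 0.0648 × 0.3025 × 0.055 = 0.00107811
  node-d: 0.4776 × 0.045 × 0.036 = 0.000773712
  node-e: 0.112 × 0.116 × 0.125 = 0.001624
Sum = 0.00455903.
P(node-e | evidence) = 0.001624 / 0.00455903 ≈ 0.356.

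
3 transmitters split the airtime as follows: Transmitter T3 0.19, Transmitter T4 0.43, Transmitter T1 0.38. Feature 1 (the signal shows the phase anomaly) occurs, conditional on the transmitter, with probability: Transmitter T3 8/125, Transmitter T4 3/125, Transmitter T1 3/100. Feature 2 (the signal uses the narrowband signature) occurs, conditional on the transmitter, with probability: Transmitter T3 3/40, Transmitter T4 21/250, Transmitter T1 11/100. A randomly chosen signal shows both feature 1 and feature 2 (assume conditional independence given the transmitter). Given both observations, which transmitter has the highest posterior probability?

Unnormalized posteriors (prior × likelihood):
  Transmitter T3: 0.19 × 0.064 × 0.075 = 0.000912
  Transmitter T4: 0.43 × 0.024 × 0.084 = 0.00086688
  Transmitter T1: 0.38 × 0.03 × 0.11 = 0.001254
Sum = 0.00303288.
Largest term belongs to Transmitter T1, so Transmitter T1 is most probable.

Transmitter T1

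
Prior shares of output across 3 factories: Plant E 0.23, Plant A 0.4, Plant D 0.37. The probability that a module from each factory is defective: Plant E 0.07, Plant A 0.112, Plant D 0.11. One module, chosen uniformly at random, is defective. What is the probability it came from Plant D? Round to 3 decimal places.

0.401

Compute prior × likelihood for every hypothesis:
  Plant E: 0.23 × 0.07 = 0.0161
  Plant A: 0.4 × 0.112 = 0.0448
  Plant D: 0.37 × 0.11 = 0.0407
Normalizing constant = 0.1016.
P(Plant D | evidence) = 0.0407 / 0.1016 ≈ 0.401.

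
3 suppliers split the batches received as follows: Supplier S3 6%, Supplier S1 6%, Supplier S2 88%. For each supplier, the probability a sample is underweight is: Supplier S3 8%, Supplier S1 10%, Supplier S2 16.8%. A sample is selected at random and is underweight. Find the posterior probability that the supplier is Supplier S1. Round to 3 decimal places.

Unnormalized posteriors (prior × likelihood):
  Supplier S3: 0.06 × 0.08 = 0.0048
  Supplier S1: 0.06 × 0.1 = 0.006
  Supplier S2: 0.88 × 0.168 = 0.14784
Total = 0.15864.
P(Supplier S1 | evidence) = 0.006 / 0.15864 ≈ 0.038.

0.038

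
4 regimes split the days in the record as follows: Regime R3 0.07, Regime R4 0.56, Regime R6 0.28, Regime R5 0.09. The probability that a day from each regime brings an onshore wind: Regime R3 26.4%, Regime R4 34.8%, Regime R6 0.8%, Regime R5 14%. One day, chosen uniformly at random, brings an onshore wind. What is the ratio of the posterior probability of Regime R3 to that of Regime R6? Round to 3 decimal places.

8.250

Unnormalized posteriors (prior × likelihood):
  Regime R3: 0.07 × 0.264 = 0.01848
  Regime R4: 0.56 × 0.348 = 0.19488
  Regime R6: 0.28 × 0.008 = 0.00224
  Regime R5: 0.09 × 0.14 = 0.0126
Normalizing constant = 0.2282.
The ratio is 0.01848 / 0.00224 (the normalizer cancels) = 8.250.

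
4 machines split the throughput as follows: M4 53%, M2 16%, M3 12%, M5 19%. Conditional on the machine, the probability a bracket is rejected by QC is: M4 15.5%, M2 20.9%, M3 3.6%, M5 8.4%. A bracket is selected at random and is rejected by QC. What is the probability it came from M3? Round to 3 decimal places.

0.032

By Bayes' rule, posterior ∝ prior × likelihood:
  M4: 0.53 × 0.155 = 0.08215
  M2: 0.16 × 0.209 = 0.03344
  M3: 0.12 × 0.036 = 0.00432
  M5: 0.19 × 0.084 = 0.01596
Total = 0.13587.
P(M3 | evidence) = 0.00432 / 0.13587 ≈ 0.032.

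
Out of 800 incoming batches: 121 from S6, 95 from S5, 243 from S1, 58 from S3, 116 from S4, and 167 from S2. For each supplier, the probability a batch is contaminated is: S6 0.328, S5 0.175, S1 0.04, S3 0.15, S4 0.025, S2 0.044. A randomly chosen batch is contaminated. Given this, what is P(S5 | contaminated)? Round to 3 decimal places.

Compute prior × likelihood for every hypothesis:
  S6: 0.15125 × 0.328 = 0.04961
  S5: 0.11875 × 0.175 = 0.02078125
  S1: 0.30375 × 0.04 = 0.01215
  S3: 0.0725 × 0.15 = 0.010875
  S4: 0.145 × 0.025 = 0.003625
  S2: 0.20875 × 0.044 = 0.009185
Normalizing constant = 0.10622625.
P(S5 | evidence) = 0.02078125 / 0.10622625 ≈ 0.196.

0.196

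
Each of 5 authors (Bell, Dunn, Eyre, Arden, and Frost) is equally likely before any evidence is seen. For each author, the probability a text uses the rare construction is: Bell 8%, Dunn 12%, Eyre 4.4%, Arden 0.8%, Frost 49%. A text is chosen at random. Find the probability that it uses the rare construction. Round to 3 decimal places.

With a uniform prior (1/5 each), posterior ∝ likelihood:
  Bell: 0.08
  Dunn: 0.12
  Eyre: 0.044
  Arden: 0.008
  Frost: 0.49
P(rare-form) = (1/5) × (0.08 + 0.12 + 0.044 + 0.008 + 0.49) = 0.742/5 ≈ 0.148.

0.148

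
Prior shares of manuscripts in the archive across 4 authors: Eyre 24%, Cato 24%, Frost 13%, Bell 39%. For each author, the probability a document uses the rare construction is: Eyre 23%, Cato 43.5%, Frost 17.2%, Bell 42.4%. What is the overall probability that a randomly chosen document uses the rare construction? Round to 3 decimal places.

Prior × likelihood for each hypothesis:
  Eyre: 0.24 × 0.23 = 0.0552
  Cato: 0.24 × 0.435 = 0.1044
  Frost: 0.13 × 0.172 = 0.02236
  Bell: 0.39 × 0.424 = 0.16536
P(rare-form) = 0.0552 + 0.1044 + 0.02236 + 0.16536 = 0.34732 → 0.347.

0.347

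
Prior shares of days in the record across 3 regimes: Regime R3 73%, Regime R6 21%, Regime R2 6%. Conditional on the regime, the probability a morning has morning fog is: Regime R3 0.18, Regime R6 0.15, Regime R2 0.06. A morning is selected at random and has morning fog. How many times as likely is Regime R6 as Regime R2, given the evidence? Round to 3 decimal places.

8.750

By Bayes' rule, posterior ∝ prior × likelihood:
  Regime R3: 0.73 × 0.18 = 0.1314
  Regime R6: 0.21 × 0.15 = 0.0315
  Regime R2: 0.06 × 0.06 = 0.0036
Normalizing constant = 0.1665.
The ratio is 0.0315 / 0.0036 (the normalizer cancels) = 8.750.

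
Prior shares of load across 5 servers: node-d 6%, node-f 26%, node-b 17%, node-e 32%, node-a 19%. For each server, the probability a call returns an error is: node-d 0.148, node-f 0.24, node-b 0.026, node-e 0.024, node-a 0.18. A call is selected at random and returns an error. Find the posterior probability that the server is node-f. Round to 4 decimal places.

Unnormalized posteriors (prior × likelihood):
  node-d: 0.06 × 0.148 = 0.00888
  node-f: 0.26 × 0.24 = 0.0624
  node-b: 0.17 × 0.026 = 0.00442
  node-e: 0.32 × 0.024 = 0.00768
  node-a: 0.19 × 0.18 = 0.0342
Normalizing constant = 0.11758.
P(node-f | evidence) = 0.0624 / 0.11758 ≈ 0.5307.

0.5307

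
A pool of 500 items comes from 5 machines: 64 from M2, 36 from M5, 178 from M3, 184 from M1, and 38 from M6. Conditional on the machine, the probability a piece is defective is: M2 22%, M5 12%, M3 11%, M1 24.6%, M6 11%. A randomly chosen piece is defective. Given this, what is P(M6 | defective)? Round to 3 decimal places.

0.048

Unnormalized posteriors (prior × likelihood):
  M2: 0.128 × 0.22 = 0.02816
  M5: 0.072 × 0.12 = 0.00864
  M3: 0.356 × 0.11 = 0.03916
  M1: 0.368 × 0.246 = 0.090528
  M6: 0.076 × 0.11 = 0.00836
Normalizing constant = 0.174848.
P(M6 | evidence) = 0.00836 / 0.174848 ≈ 0.048.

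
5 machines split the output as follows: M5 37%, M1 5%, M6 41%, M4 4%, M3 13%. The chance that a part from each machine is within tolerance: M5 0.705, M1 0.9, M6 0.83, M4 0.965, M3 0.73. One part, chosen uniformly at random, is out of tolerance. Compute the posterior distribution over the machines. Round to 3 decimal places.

Taking complements, P(oversize | each) = M5 0.295, M1 0.1, M6 0.17, M4 0.035, M3 0.27.
Prior × likelihood for each hypothesis:
  M5: 0.37 × 0.295 = 0.10915
  M1: 0.05 × 0.1 = 0.005
  M6: 0.41 × 0.17 = 0.0697
  M4: 0.04 × 0.035 = 0.0014
  M3: 0.13 × 0.27 = 0.0351
Total = 0.22035.
P(M5 | oversize) = 0.10915/0.22035 ≈ 0.495
P(M1 | oversize) = 0.005/0.22035 ≈ 0.023
P(M6 | oversize) = 0.0697/0.22035 ≈ 0.316
P(M4 | oversize) = 0.0014/0.22035 ≈ 0.006
P(M3 | oversize) = 0.0351/0.22035 ≈ 0.159
(Check: 0.495+0.023+0.316+0.006+0.159 = 0.999.)

M5 0.495, M1 0.023, M6 0.316, M4 0.006, M3 0.159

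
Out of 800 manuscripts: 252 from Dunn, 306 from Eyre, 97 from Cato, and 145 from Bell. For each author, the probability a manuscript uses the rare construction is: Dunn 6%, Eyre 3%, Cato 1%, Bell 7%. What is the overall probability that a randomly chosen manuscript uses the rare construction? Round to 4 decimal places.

0.0443

By Bayes' rule, posterior ∝ prior × likelihood:
  Dunn: 0.315 × 0.06 = 0.0189
  Eyre: 0.3825 × 0.03 = 0.011475
  Cato: 0.12125 × 0.01 = 0.0012125
  Bell: 0.18125 × 0.07 = 0.0126875
P(rare-form) = 0.0189 + 0.011475 + 0.0012125 + 0.0126875 = 0.044275 → 0.0443.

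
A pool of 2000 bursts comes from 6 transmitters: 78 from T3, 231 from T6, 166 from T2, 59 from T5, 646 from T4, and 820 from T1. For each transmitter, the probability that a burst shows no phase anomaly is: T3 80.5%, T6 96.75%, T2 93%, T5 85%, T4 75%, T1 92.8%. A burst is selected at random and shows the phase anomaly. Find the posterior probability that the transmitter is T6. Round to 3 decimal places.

0.028

Taking complements, P(anomaly | each) = T3 0.195, T6 0.0325, T2 0.07, T5 0.15, T4 0.25, T1 0.072.
Unnormalized posteriors (prior × likelihood):
  T3: 0.039 × 0.195 = 0.007605
  T6: 0.1155 × 0.0325 = 0.00375375
  T2: 0.083 × 0.07 = 0.00581
  T5: 0.0295 × 0.15 = 0.004425
  T4: 0.323 × 0.25 = 0.08075
  T1: 0.41 × 0.072 = 0.02952
Sum = 0.13186375.
P(T6 | evidence) = 0.00375375 / 0.13186375 ≈ 0.028.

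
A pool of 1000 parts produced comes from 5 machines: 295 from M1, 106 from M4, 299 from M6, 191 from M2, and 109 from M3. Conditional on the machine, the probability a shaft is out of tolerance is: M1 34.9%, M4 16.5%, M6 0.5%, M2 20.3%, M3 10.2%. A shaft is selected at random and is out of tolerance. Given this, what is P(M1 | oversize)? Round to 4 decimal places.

Unnormalized posteriors (prior × likelihood):
  M1: 0.295 × 0.349 = 0.102955
  M4: 0.106 × 0.165 = 0.01749
  M6: 0.299 × 0.005 = 0.001495
  M2: 0.191 × 0.203 = 0.038773
  M3: 0.109 × 0.102 = 0.011118
Sum = 0.171831.
P(M1 | evidence) = 0.102955 / 0.171831 ≈ 0.5992.

0.5992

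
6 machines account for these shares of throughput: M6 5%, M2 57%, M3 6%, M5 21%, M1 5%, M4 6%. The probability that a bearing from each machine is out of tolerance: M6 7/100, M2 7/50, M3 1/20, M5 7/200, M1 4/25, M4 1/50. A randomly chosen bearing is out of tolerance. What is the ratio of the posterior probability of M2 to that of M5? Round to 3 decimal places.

10.857

Unnormalized posteriors (prior × likelihood):
  M6: 0.05 × 0.07 = 0.0035
  M2: 0.57 × 0.14 = 0.0798
  M3: 0.06 × 0.05 = 0.003
  M5: 0.21 × 0.035 = 0.00735
  M1: 0.05 × 0.16 = 0.008
  M4: 0.06 × 0.02 = 0.0012
Sum = 0.10285.
The ratio is 0.0798 / 0.00735 (the normalizer cancels) = 10.857.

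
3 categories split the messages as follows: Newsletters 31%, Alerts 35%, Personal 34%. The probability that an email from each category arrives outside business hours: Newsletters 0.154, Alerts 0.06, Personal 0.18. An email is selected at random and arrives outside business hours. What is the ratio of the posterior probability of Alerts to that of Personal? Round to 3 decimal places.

0.343

Prior × likelihood for each hypothesis:
  Newsletters: 0.31 × 0.154 = 0.04774
  Alerts: 0.35 × 0.06 = 0.021
  Personal: 0.34 × 0.18 = 0.0612
Normalizing constant = 0.12994.
The ratio is 0.021 / 0.0612 (the normalizer cancels) = 0.343.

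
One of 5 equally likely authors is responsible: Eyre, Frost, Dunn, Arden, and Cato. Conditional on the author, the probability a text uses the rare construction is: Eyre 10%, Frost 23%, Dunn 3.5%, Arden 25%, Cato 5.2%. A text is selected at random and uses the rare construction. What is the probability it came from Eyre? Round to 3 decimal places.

0.150

Since the prior is uniform, the posterior is proportional to the likelihood:
  Eyre: 0.1
  Frost: 0.23
  Dunn: 0.035
  Arden: 0.25
  Cato: 0.052
Sum = 0.667.
P(Eyre | evidence) = 0.1 / 0.667 ≈ 0.150.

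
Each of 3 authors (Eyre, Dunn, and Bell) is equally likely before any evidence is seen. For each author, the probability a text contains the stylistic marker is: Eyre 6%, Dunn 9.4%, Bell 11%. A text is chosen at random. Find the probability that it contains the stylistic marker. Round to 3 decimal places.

0.088

Since the prior is uniform, the posterior is proportional to the likelihood:
  Eyre: 0.06
  Dunn: 0.094
  Bell: 0.11
P(marker) = (1/3) × (0.06 + 0.094 + 0.11) = 0.264/3 ≈ 0.088.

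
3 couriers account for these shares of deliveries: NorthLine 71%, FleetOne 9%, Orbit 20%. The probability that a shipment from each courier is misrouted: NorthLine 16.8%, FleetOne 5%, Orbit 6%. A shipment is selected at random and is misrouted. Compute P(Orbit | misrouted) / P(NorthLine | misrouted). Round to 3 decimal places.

0.101

Compute prior × likelihood for every hypothesis:
  NorthLine: 0.71 × 0.168 = 0.11928
  FleetOne: 0.09 × 0.05 = 0.0045
  Orbit: 0.2 × 0.06 = 0.012
Sum = 0.13578.
The ratio is 0.012 / 0.11928 (the normalizer cancels) = 0.101.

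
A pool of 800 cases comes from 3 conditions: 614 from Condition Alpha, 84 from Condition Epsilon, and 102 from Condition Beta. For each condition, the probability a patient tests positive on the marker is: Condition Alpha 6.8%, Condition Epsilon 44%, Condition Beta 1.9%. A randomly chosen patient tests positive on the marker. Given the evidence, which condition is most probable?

Condition Alpha

Unnormalized posteriors (prior × likelihood):
  Condition Alpha: 0.7675 × 0.068 = 0.05219
  Condition Epsilon: 0.105 × 0.44 = 0.0462
  Condition Beta: 0.1275 × 0.019 = 0.0024225
Sum = 0.1008125.
Largest term belongs to Condition Alpha, so Condition Alpha is most probable.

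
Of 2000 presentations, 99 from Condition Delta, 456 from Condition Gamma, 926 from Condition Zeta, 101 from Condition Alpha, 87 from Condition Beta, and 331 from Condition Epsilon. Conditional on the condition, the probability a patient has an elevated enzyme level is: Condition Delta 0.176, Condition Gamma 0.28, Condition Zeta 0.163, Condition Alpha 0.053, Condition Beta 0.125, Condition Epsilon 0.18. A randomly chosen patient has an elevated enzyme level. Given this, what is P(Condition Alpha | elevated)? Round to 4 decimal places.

By Bayes' rule, posterior ∝ prior × likelihood:
  Condition Delta: 0.0495 × 0.176 = 0.008712
  Condition Gamma: 0.228 × 0.28 = 0.06384
  Condition Zeta: 0.463 × 0.163 = 0.075469
  Condition Alpha: 0.0505 × 0.053 = 0.0026765
  Condition Beta: 0.0435 × 0.125 = 0.0054375
  Condition Epsilon: 0.1655 × 0.18 = 0.02979
Normalizing constant = 0.185925.
P(Condition Alpha | evidence) = 0.0026765 / 0.185925 ≈ 0.0144.

0.0144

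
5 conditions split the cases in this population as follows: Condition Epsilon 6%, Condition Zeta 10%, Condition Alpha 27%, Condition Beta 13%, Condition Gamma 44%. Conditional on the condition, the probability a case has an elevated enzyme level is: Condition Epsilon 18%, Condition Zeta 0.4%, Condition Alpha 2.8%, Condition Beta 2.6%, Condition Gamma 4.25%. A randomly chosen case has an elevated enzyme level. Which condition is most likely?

Prior × likelihood for each hypothesis:
  Condition Epsilon: 0.06 × 0.18 = 0.0108
  Condition Zeta: 0.1 × 0.004 = 0.0004
  Condition Alpha: 0.27 × 0.028 = 0.00756
  Condition Beta: 0.13 × 0.026 = 0.00338
  Condition Gamma: 0.44 × 0.0425 = 0.0187
Normalizing constant = 0.04084.
Largest term belongs to Condition Gamma, so Condition Gamma is most probable.

Condition Gamma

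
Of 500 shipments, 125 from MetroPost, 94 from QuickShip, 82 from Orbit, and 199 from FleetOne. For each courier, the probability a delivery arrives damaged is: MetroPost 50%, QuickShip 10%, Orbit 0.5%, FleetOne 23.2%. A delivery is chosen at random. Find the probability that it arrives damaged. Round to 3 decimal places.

0.237

By Bayes' rule, posterior ∝ prior × likelihood:
  MetroPost: 0.25 × 0.5 = 0.125
  QuickShip: 0.188 × 0.1 = 0.0188
  Orbit: 0.164 × 0.005 = 0.00082
  FleetOne: 0.398 × 0.232 = 0.092336
P(damaged) = 0.125 + 0.0188 + 0.00082 + 0.092336 = 0.236956 → 0.237.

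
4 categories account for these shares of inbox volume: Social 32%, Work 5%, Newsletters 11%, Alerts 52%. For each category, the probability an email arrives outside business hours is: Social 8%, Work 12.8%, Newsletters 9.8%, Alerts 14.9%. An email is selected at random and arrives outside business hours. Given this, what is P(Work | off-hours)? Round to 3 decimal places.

0.053

Unnormalized posteriors (prior × likelihood):
  Social: 0.32 × 0.08 = 0.0256
  Work: 0.05 × 0.128 = 0.0064
  Newsletters: 0.11 × 0.098 = 0.01078
  Alerts: 0.52 × 0.149 = 0.07748
Normalizing constant = 0.12026.
P(Work | evidence) = 0.0064 / 0.12026 ≈ 0.053.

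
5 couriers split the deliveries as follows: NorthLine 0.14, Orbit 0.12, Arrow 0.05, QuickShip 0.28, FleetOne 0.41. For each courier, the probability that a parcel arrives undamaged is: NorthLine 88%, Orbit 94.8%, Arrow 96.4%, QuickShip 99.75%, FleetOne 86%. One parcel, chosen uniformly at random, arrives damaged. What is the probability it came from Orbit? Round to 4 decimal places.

0.0752

Taking complements, P(damaged | each) = NorthLine 0.12, Orbit 0.052, Arrow 0.036, QuickShip 0.0025, FleetOne 0.14.
Compute prior × likelihood for every hypothesis:
  NorthLine: 0.14 × 0.12 = 0.0168
  Orbit: 0.12 × 0.052 = 0.00624
  Arrow: 0.05 × 0.036 = 0.0018
  QuickShip: 0.28 × 0.0025 = 0.0007
  FleetOne: 0.41 × 0.14 = 0.0574
Normalizing constant = 0.08294.
P(Orbit | evidence) = 0.00624 / 0.08294 ≈ 0.0752.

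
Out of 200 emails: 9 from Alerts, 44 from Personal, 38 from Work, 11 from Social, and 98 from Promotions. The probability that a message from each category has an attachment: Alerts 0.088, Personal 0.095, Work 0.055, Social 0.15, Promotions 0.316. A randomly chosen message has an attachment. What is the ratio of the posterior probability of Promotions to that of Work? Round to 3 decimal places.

Prior × likelihood for each hypothesis:
  Alerts: 0.045 × 0.088 = 0.00396
  Personal: 0.22 × 0.095 = 0.0209
  Work: 0.19 × 0.055 = 0.01045
  Social: 0.055 × 0.15 = 0.00825
  Promotions: 0.49 × 0.316 = 0.15484
Normalizing constant = 0.1984.
The ratio is 0.15484 / 0.01045 (the normalizer cancels) = 14.817.

14.817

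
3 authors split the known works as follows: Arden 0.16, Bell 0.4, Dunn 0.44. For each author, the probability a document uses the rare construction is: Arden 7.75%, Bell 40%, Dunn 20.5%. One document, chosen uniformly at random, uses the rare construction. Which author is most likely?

Bell

Prior × likelihood for each hypothesis:
  Arden: 0.16 × 0.0775 = 0.0124
  Bell: 0.4 × 0.4 = 0.16
  Dunn: 0.44 × 0.205 = 0.0902
Normalizing constant = 0.2626.
Largest term belongs to Bell, so Bell is most probable.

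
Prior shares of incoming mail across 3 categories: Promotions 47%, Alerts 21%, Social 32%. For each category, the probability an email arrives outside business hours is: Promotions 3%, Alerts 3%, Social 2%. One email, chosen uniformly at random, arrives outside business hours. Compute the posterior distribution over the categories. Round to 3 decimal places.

Promotions 0.526, Alerts 0.235, Social 0.239

By Bayes' rule, posterior ∝ prior × likelihood:
  Promotions: 0.47 × 0.03 = 0.0141
  Alerts: 0.21 × 0.03 = 0.0063
  Social: 0.32 × 0.02 = 0.0064
Total = 0.0268.
P(Promotions | off-hours) = 0.0141/0.0268 ≈ 0.526
P(Alerts | off-hours) = 0.0063/0.0268 ≈ 0.235
P(Social | off-hours) = 0.0064/0.0268 ≈ 0.239
(Check: 0.526+0.235+0.239 = 1.000.)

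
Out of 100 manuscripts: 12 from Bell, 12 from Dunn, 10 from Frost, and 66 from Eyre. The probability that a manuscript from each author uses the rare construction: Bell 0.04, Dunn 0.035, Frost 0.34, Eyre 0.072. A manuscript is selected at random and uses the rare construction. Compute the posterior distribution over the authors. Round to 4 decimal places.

Bell 0.0530, Dunn 0.0464, Frost 0.3756, Eyre 0.5250

Prior × likelihood for each hypothesis:
  Bell: 0.12 × 0.04 = 0.0048
  Dunn: 0.12 × 0.035 = 0.0042
  Frost: 0.1 × 0.34 = 0.034
  Eyre: 0.66 × 0.072 = 0.04752
Total = 0.09052.
P(Bell | rare-form) = 0.0048/0.09052 ≈ 0.0530
P(Dunn | rare-form) = 0.0042/0.09052 ≈ 0.0464
P(Frost | rare-form) = 0.034/0.09052 ≈ 0.3756
P(Eyre | rare-form) = 0.04752/0.09052 ≈ 0.5250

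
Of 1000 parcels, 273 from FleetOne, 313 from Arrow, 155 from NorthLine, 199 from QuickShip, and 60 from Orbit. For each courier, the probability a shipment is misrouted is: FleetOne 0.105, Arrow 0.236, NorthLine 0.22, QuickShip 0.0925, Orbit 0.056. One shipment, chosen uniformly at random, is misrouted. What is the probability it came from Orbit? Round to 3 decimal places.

Prior × likelihood for each hypothesis:
  FleetOne: 0.273 × 0.105 = 0.028665
  Arrow: 0.313 × 0.236 = 0.073868
  NorthLine: 0.155 × 0.22 = 0.0341
  QuickShip: 0.199 × 0.0925 = 0.0184075
  Orbit: 0.06 × 0.056 = 0.00336
Normalizing constant = 0.1584005.
P(Orbit | evidence) = 0.00336 / 0.1584005 ≈ 0.021.

0.021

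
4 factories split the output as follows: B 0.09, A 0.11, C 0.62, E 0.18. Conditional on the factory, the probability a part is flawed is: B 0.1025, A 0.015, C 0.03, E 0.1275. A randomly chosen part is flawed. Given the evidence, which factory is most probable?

E

By Bayes' rule, posterior ∝ prior × likelihood:
  B: 0.09 × 0.1025 = 0.009225
  A: 0.11 × 0.015 = 0.00165
  C: 0.62 × 0.03 = 0.0186
  E: 0.18 × 0.1275 = 0.02295
Total = 0.052425.
Largest term belongs to E, so E is most probable.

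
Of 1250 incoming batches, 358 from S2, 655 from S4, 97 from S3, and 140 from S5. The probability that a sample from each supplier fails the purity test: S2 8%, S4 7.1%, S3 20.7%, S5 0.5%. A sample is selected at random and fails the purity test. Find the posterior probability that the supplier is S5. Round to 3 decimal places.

By Bayes' rule, posterior ∝ prior × likelihood:
  S2: 0.2864 × 0.08 = 0.022912
  S4: 0.524 × 0.071 = 0.037204
  S3: 0.0776 × 0.207 = 0.0160632
  S5: 0.112 × 0.005 = 0.00056
Total = 0.0767392.
P(S5 | evidence) = 0.00056 / 0.0767392 ≈ 0.007.

0.007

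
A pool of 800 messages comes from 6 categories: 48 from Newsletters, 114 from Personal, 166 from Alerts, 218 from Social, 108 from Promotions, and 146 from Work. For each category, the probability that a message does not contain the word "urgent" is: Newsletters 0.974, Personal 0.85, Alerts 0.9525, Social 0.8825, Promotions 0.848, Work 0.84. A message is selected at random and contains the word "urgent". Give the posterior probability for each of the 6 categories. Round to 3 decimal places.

Taking complements, P(urgent-flag | each) = Newsletters 0.026, Personal 0.15, Alerts 0.0475, Social 0.1175, Promotions 0.152, Work 0.16.
Compute prior × likelihood for every hypothesis:
  Newsletters: 0.06 × 0.026 = 0.00156
  Personal: 0.1425 × 0.15 = 0.021375
  Alerts: 0.2075 × 0.0475 = 0.00985625
  Social: 0.2725 × 0.1175 = 0.03201875
  Promotions: 0.135 × 0.152 = 0.02052
  Work: 0.1825 × 0.16 = 0.0292
Normalizing constant = 0.11453.
P(Newsletters | urgent-flag) = 0.00156/0.11453 ≈ 0.014
P(Personal | urgent-flag) = 0.021375/0.11453 ≈ 0.187
P(Alerts | urgent-flag) = 0.00985625/0.11453 ≈ 0.086
P(Social | urgent-flag) = 0.03201875/0.11453 ≈ 0.280
P(Promotions | urgent-flag) = 0.02052/0.11453 ≈ 0.179
P(Work | urgent-flag) = 0.0292/0.11453 ≈ 0.255

Newsletters 0.014, Personal 0.187, Alerts 0.086, Social 0.280, Promotions 0.179, Work 0.255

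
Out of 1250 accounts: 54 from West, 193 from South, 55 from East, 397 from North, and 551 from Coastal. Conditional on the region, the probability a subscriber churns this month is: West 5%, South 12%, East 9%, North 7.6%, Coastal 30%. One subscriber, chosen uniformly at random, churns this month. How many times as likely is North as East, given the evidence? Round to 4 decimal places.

6.0954

Unnormalized posteriors (prior × likelihood):
  West: 0.0432 × 0.05 = 0.00216
  South: 0.1544 × 0.12 = 0.018528
  East: 0.044 × 0.09 = 0.00396
  North: 0.3176 × 0.076 = 0.0241376
  Coastal: 0.4408 × 0.3 = 0.13224
Normalizing constant = 0.1810256.
The ratio is 0.0241376 / 0.00396 (the normalizer cancels) = 6.0954.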